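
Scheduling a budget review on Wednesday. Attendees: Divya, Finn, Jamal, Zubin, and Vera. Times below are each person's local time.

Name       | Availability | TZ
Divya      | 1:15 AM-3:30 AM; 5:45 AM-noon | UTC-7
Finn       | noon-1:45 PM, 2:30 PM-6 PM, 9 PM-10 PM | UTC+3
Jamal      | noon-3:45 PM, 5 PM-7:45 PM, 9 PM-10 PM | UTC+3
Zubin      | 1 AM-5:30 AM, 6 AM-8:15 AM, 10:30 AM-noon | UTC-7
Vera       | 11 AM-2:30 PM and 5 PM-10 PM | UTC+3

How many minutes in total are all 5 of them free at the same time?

210

Divya in UTC: 08:15-10:30, 12:45-19:00 (add 7h to convert from UTC-7).
Finn in UTC: 09:00-10:45, 11:30-15:00, 18:00-19:00 (subtract 3h to convert from UTC+3).
Jamal in UTC: 09:00-12:45, 14:00-16:45, 18:00-19:00 (subtract 3h to convert from UTC+3).
Zubin in UTC: 08:00-12:30, 13:00-15:15, 17:30-19:00 (add 7h to convert from UTC-7).
Vera in UTC: 08:00-11:30, 14:00-19:00 (subtract 3h to convert from UTC+3).
Divya ∩ Finn: 09:00-10:30, 12:45-15:00, 18:00-19:00.
Divya ∩ Finn ∩ Jamal: 09:00-10:30, 14:00-15:00, 18:00-19:00.
Divya ∩ Finn ∩ Jamal ∩ Zubin: 09:00-10:30, 14:00-15:00, 18:00-19:00.
Divya ∩ Finn ∩ Jamal ∩ Zubin ∩ Vera: 09:00-10:30, 14:00-15:00, 18:00-19:00.
Summing the common windows: 90 + 60 + 60 = 210 minutes.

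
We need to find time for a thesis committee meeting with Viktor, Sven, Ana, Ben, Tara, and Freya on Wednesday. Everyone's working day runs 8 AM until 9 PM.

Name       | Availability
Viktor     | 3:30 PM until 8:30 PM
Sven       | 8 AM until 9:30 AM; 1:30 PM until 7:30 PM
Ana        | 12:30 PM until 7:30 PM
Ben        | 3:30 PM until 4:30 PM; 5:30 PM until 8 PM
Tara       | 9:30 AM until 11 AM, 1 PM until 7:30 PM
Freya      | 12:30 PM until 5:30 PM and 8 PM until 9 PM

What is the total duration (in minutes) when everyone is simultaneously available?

Viktor ∩ Sven: 15:30-19:30.
Viktor ∩ Sven ∩ Ana: 15:30-19:30.
Viktor ∩ Sven ∩ Ana ∩ Ben: 15:30-16:30, 17:30-19:30.
Viktor ∩ Sven ∩ Ana ∩ Ben ∩ Tara: 15:30-16:30, 17:30-19:30.
Viktor ∩ Sven ∩ Ana ∩ Ben ∩ Tara ∩ Freya: 15:30-16:30.
That's a single block of 60 minutes.

60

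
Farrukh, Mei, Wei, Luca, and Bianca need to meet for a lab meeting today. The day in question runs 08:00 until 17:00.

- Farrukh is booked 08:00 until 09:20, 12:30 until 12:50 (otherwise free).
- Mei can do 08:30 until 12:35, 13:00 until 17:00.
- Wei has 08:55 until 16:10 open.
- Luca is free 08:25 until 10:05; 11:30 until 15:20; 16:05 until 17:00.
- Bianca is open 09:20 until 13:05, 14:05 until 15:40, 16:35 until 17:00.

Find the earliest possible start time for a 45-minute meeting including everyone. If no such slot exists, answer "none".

Farrukh free: 09:20-12:30, 12:50-17:00 (invert busy blocks within the working day).
Mei free: 08:30-12:35, 13:00-17:00.
Wei free: 08:55-16:10.
Luca free: 08:25-10:05, 11:30-15:20, 16:05-17:00.
Bianca free: 09:20-13:05, 14:05-15:40, 16:35-17:00.
Farrukh ∩ Mei: 09:20-12:30, 13:00-17:00.
Farrukh ∩ Mei ∩ Wei: 09:20-12:30, 13:00-16:10.
Farrukh ∩ Mei ∩ Wei ∩ Luca: 09:20-10:05, 11:30-12:30, 13:00-15:20, 16:05-16:10.
Farrukh ∩ Mei ∩ Wei ∩ Luca ∩ Bianca: 09:20-10:05, 11:30-12:30, 13:00-13:05, 14:05-15:20.
Those are the intersection windows.
The first common window of at least 45 minutes is 09:20-10:05, so the earliest start is 09:20.

09:20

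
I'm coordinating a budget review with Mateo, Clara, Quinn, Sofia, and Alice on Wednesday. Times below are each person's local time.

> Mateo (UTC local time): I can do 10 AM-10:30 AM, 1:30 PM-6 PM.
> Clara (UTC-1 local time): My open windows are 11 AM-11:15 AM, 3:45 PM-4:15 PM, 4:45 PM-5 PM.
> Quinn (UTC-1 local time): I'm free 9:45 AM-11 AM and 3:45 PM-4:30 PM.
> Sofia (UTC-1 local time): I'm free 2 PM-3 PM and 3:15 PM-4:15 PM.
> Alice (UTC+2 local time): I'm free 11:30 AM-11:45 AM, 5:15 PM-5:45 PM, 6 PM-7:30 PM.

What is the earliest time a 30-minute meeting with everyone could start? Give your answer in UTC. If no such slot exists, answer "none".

Mateo in UTC: 10:00-10:30, 13:30-18:00.
Clara in UTC: 12:00-12:15, 16:45-17:15, 17:45-18:00 (add 1h to convert from UTC-1).
Quinn in UTC: 10:45-12:00, 16:45-17:30 (add 1h to convert from UTC-1).
Sofia in UTC: 15:00-16:00, 16:15-17:15 (add 1h to convert from UTC-1).
Alice in UTC: 09:30-09:45, 15:15-15:45, 16:00-17:30 (subtract 2h to convert from UTC+2).
Mateo ∩ Clara: 16:45-17:15, 17:45-18:00.
Mateo ∩ Clara ∩ Quinn: 16:45-17:15.
Mateo ∩ Clara ∩ Quinn ∩ Sofia: 16:45-17:15.
Mateo ∩ Clara ∩ Quinn ∩ Sofia ∩ Alice: 16:45-17:15.
The first common window of at least 30 minutes is 16:45-17:15, so the earliest start is 16:45.

16:45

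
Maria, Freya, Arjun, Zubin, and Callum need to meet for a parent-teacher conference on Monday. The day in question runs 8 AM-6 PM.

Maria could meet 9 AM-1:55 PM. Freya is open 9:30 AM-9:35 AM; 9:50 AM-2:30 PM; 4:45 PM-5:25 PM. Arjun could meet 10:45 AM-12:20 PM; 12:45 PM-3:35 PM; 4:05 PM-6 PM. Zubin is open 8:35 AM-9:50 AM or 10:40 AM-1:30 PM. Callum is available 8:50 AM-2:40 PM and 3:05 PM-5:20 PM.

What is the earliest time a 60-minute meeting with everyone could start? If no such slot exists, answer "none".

10:45

Maria ∩ Freya: 09:30-09:35, 09:50-13:55.
Maria ∩ Freya ∩ Arjun: 10:45-12:20, 12:45-13:55.
Maria ∩ Freya ∩ Arjun ∩ Zubin: 10:45-12:20, 12:45-13:30.
Maria ∩ Freya ∩ Arjun ∩ Zubin ∩ Callum: 10:45-12:20, 12:45-13:30.
Those are the intersection windows.
The first common window of at least 60 minutes is 10:45-12:20, so the earliest start is 10:45.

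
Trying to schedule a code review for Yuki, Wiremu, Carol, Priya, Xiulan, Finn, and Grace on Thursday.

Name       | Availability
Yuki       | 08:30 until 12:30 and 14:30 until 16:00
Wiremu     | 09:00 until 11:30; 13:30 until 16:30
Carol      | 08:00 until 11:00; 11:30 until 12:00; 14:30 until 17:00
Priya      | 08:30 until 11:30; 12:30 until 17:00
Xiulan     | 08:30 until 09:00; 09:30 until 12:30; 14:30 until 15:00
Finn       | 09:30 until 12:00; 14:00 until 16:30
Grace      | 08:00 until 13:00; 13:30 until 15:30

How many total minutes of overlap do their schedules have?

Yuki ∩ Wiremu: 09:00-11:30, 14:30-16:00.
Yuki ∩ Wiremu ∩ Carol: 09:00-11:00, 14:30-16:00.
Yuki ∩ Wiremu ∩ Carol ∩ Priya: 09:00-11:00, 14:30-16:00.
Yuki ∩ Wiremu ∩ Carol ∩ Priya ∩ Xiulan: 09:30-11:00, 14:30-15:00.
Yuki ∩ Wiremu ∩ Carol ∩ Priya ∩ Xiulan ∩ Finn: 09:30-11:00, 14:30-15:00.
Yuki ∩ Wiremu ∩ Carol ∩ Priya ∩ Xiulan ∩ Finn ∩ Grace: 09:30-11:00, 14:30-15:00.
Summing the common windows: 90 + 30 = 120 minutes.

120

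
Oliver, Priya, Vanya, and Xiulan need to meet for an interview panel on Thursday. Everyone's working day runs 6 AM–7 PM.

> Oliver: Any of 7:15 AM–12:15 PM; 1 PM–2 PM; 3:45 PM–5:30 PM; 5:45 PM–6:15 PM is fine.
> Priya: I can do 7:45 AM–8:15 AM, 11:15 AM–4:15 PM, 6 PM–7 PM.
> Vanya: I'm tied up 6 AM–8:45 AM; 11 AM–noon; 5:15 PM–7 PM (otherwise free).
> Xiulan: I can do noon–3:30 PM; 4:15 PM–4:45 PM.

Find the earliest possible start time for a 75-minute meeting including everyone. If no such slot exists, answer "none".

Oliver free: 07:15-12:15, 13:00-14:00, 15:45-17:30, 17:45-18:15.
Priya free: 07:45-08:15, 11:15-16:15, 18:00-19:00.
Vanya free: 08:45-11:00, 12:00-17:15 (invert busy blocks within the working day).
Xiulan free: 12:00-15:30, 16:15-16:45.
Oliver ∩ Priya: 07:45-08:15, 11:15-12:15, 13:00-14:00, 15:45-16:15, 18:00-18:15.
Oliver ∩ Priya ∩ Vanya: 12:00-12:15, 13:00-14:00, 15:45-16:15.
Oliver ∩ Priya ∩ Vanya ∩ Xiulan: 12:00-12:15, 13:00-14:00.
No common window is at least 75 minutes long.

none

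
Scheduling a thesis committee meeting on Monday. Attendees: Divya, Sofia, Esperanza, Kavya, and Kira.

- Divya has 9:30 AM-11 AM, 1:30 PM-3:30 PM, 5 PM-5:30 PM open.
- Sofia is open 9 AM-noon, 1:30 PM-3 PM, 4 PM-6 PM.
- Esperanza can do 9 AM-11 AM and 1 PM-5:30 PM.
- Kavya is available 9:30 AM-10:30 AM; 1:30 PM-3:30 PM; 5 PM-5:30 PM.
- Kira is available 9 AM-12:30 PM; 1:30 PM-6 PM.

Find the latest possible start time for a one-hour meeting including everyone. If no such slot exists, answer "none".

Divya ∩ Sofia: 09:30-11:00, 13:30-15:00, 17:00-17:30.
Divya ∩ Sofia ∩ Esperanza: 09:30-11:00, 13:30-15:00, 17:00-17:30.
Divya ∩ Sofia ∩ Esperanza ∩ Kavya: 09:30-10:30, 13:30-15:00, 17:00-17:30.
Divya ∩ Sofia ∩ Esperanza ∩ Kavya ∩ Kira: 09:30-10:30, 13:30-15:00, 17:00-17:30.
The last common window of at least 60 minutes is 13:30-15:00; a 60-minute meeting can start as late as 14:00 and still end by 15:00.

14:00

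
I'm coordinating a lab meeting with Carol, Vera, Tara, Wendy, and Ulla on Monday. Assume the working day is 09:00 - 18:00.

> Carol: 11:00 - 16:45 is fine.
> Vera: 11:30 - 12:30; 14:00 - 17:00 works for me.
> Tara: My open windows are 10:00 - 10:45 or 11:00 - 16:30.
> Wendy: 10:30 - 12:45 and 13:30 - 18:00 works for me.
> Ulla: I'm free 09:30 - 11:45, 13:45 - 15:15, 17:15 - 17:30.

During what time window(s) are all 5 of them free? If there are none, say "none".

Carol ∩ Vera: 11:30-12:30, 14:00-16:45.
Carol ∩ Vera ∩ Tara: 11:30-12:30, 14:00-16:30.
Carol ∩ Vera ∩ Tara ∩ Wendy: 11:30-12:30, 14:00-16:30.
Carol ∩ Vera ∩ Tara ∩ Wendy ∩ Ulla: 11:30-11:45, 14:00-15:15.

11:30-11:45, 14:00-15:15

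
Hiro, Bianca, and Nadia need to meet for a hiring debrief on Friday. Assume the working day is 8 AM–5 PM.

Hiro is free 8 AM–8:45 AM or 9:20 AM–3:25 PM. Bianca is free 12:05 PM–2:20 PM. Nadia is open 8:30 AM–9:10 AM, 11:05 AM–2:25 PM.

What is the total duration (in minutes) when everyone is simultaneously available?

Hiro ∩ Bianca: 12:05-14:20.
Hiro ∩ Bianca ∩ Nadia: 12:05-14:20.
That's a single block of 135 minutes.

135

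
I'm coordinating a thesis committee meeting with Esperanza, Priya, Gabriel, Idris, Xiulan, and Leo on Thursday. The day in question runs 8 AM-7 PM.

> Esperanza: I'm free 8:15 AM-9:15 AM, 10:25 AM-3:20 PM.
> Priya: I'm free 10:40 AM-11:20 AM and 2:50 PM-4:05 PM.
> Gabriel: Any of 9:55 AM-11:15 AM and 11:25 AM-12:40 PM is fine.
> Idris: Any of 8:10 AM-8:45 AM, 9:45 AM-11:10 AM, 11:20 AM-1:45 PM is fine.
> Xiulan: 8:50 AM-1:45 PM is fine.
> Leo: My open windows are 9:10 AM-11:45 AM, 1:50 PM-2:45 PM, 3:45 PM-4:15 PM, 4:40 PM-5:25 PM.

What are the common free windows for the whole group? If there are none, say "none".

10:40-11:10

Esperanza ∩ Priya: 10:40-11:20, 14:50-15:20.
Esperanza ∩ Priya ∩ Gabriel: 10:40-11:15.
Esperanza ∩ Priya ∩ Gabriel ∩ Idris: 10:40-11:10.
Esperanza ∩ Priya ∩ Gabriel ∩ Idris ∩ Xiulan: 10:40-11:10.
Esperanza ∩ Priya ∩ Gabriel ∩ Idris ∩ Xiulan ∩ Leo: 10:40-11:10.
Those are the intersection windows.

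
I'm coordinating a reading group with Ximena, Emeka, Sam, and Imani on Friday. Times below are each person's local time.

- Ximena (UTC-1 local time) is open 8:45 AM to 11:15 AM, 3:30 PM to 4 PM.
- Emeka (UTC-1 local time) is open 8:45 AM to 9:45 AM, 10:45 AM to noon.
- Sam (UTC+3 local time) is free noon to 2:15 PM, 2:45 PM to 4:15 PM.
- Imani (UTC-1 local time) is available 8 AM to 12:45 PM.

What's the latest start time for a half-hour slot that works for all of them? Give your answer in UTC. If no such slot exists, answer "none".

Ximena in UTC: 09:45-12:15, 16:30-17:00 (add 1h to convert from UTC-1).
Emeka in UTC: 09:45-10:45, 11:45-13:00 (add 1h to convert from UTC-1).
Sam in UTC: 09:00-11:15, 11:45-13:15 (subtract 3h to convert from UTC+3).
Imani in UTC: 09:00-13:45 (add 1h to convert from UTC-1).
Ximena ∩ Emeka: 09:45-10:45, 11:45-12:15.
Ximena ∩ Emeka ∩ Sam: 09:45-10:45, 11:45-12:15.
Ximena ∩ Emeka ∩ Sam ∩ Imani: 09:45-10:45, 11:45-12:15.
So the common availability across everyone is 09:45-10:45, 11:45-12:15.
The last common window of at least 30 minutes is 11:45-12:15; a 30-minute meeting can start as late as 11:45 and still end by 12:15.

11:45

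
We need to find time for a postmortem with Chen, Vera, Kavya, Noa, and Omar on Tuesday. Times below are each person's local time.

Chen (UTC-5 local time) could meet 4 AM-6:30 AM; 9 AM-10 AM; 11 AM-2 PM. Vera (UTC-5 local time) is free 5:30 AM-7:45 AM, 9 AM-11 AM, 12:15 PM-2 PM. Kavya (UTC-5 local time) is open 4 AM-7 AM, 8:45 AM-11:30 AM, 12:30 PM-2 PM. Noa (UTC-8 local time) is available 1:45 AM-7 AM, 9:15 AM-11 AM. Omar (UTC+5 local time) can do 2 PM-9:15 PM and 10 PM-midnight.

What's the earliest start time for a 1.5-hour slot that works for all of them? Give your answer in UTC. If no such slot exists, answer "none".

17:30

Chen in UTC: 09:00-11:30, 14:00-15:00, 16:00-19:00 (add 5h to convert from UTC-5).
Vera in UTC: 10:30-12:45, 14:00-16:00, 17:15-19:00 (add 5h to convert from UTC-5).
Kavya in UTC: 09:00-12:00, 13:45-16:30, 17:30-19:00 (add 5h to convert from UTC-5).
Noa in UTC: 09:45-15:00, 17:15-19:00 (add 8h to convert from UTC-8).
Omar in UTC: 09:00-16:15, 17:00-19:00 (subtract 5h to convert from UTC+5).
Chen ∩ Vera: 10:30-11:30, 14:00-15:00, 17:15-19:00.
Chen ∩ Vera ∩ Kavya: 10:30-11:30, 14:00-15:00, 17:30-19:00.
Chen ∩ Vera ∩ Kavya ∩ Noa: 10:30-11:30, 14:00-15:00, 17:30-19:00.
Chen ∩ Vera ∩ Kavya ∩ Noa ∩ Omar: 10:30-11:30, 14:00-15:00, 17:30-19:00.
The first common window of at least 90 minutes is 17:30-19:00, so the earliest start is 17:30.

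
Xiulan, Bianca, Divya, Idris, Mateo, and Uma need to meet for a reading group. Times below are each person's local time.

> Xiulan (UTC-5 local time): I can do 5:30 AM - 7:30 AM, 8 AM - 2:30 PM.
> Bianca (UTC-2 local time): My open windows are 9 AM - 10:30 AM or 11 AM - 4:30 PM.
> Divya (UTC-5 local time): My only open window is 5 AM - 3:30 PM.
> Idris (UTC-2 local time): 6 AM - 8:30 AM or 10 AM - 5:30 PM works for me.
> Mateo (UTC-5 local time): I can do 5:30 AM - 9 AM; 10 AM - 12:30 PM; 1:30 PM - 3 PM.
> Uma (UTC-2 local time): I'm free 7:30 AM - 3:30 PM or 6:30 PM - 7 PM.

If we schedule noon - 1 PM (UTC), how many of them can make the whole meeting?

Xiulan in UTC: 10:30-12:30, 13:00-19:30 (add 5h to convert from UTC-5).
Bianca in UTC: 11:00-12:30, 13:00-18:30 (add 2h to convert from UTC-2).
Divya in UTC: 10:00-20:30 (add 5h to convert from UTC-5).
Idris in UTC: 08:00-10:30, 12:00-19:30 (add 2h to convert from UTC-2).
Mateo in UTC: 10:30-14:00, 15:00-17:30, 18:30-20:00 (add 5h to convert from UTC-5).
Uma in UTC: 09:30-17:30, 20:30-21:00 (add 2h to convert from UTC-2).
Divya, Idris, Mateo, and Uma can make the full 12:00-13:00 slot — that's 4.

4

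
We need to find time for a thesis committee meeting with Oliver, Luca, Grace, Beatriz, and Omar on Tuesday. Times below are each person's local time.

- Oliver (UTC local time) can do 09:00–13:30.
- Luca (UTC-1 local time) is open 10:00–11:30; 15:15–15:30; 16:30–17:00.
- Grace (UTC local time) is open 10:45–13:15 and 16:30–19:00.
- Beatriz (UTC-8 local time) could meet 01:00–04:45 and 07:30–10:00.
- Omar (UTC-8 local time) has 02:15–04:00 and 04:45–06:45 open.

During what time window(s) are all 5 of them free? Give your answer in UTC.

Oliver in UTC: 09:00-13:30.
Luca in UTC: 11:00-12:30, 16:15-16:30, 17:30-18:00 (add 1h to convert from UTC-1).
Grace in UTC: 10:45-13:15, 16:30-19:00.
Beatriz in UTC: 09:00-12:45, 15:30-18:00 (add 8h to convert from UTC-8).
Omar in UTC: 10:15-12:00, 12:45-14:45 (add 8h to convert from UTC-8).
Oliver ∩ Luca: 11:00-12:30.
Oliver ∩ Luca ∩ Grace: 11:00-12:30.
Oliver ∩ Luca ∩ Grace ∩ Beatriz: 11:00-12:30.
Oliver ∩ Luca ∩ Grace ∩ Beatriz ∩ Omar: 11:00-12:00.
Those are the intersection windows.

11:00-12:00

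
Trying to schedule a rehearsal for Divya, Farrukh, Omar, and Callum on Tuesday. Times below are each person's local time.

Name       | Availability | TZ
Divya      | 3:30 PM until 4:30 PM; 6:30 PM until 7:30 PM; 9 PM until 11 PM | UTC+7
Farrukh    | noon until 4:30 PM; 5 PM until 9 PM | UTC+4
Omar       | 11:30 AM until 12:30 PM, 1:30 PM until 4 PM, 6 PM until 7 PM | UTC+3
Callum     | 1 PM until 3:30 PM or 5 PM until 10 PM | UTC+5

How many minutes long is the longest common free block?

60

Divya in UTC: 08:30-09:30, 11:30-12:30, 14:00-16:00 (subtract 7h to convert from UTC+7).
Farrukh in UTC: 08:00-12:30, 13:00-17:00 (subtract 4h to convert from UTC+4).
Omar in UTC: 08:30-09:30, 10:30-13:00, 15:00-16:00 (subtract 3h to convert from UTC+3).
Callum in UTC: 08:00-10:30, 12:00-17:00 (subtract 5h to convert from UTC+5).
Divya ∩ Farrukh: 08:30-09:30, 11:30-12:30, 14:00-16:00.
Divya ∩ Farrukh ∩ Omar: 08:30-09:30, 11:30-12:30, 15:00-16:00.
Divya ∩ Farrukh ∩ Omar ∩ Callum: 08:30-09:30, 12:00-12:30, 15:00-16:00.
Those are the intersection windows.
The longest is 08:30-09:30 at 60 minutes.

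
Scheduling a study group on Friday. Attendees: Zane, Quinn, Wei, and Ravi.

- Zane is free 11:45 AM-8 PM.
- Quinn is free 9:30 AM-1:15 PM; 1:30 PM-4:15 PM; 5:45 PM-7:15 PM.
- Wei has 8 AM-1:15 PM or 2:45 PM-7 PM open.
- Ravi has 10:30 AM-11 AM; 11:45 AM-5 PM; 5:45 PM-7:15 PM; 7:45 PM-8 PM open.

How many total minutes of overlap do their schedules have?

Zane ∩ Quinn: 11:45-13:15, 13:30-16:15, 17:45-19:15.
Zane ∩ Quinn ∩ Wei: 11:45-13:15, 14:45-16:15, 17:45-19:00.
Zane ∩ Quinn ∩ Wei ∩ Ravi: 11:45-13:15, 14:45-16:15, 17:45-19:00.
Summing the common windows: 90 + 90 + 75 = 255 minutes.

255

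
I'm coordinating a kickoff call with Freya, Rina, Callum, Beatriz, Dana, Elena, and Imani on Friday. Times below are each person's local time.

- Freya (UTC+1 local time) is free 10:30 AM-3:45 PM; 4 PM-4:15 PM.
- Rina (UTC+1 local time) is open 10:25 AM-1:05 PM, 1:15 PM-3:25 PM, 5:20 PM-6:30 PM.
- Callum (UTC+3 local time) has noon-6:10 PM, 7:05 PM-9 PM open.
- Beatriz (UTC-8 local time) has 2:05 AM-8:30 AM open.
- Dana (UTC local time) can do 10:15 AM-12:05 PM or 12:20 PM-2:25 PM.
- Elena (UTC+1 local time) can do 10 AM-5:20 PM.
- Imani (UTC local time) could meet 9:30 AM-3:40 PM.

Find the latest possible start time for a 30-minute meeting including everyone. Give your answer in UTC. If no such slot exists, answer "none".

Freya in UTC: 09:30-14:45, 15:00-15:15 (subtract 1h to convert from UTC+1).
Rina in UTC: 09:25-12:05, 12:15-14:25, 16:20-17:30 (subtract 1h to convert from UTC+1).
Callum in UTC: 09:00-15:10, 16:05-18:00 (subtract 3h to convert from UTC+3).
Beatriz in UTC: 10:05-16:30 (add 8h to convert from UTC-8).
Dana in UTC: 10:15-12:05, 12:20-14:25.
Elena in UTC: 09:00-16:20 (subtract 1h to convert from UTC+1).
Imani in UTC: 09:30-15:40.
Freya ∩ Rina: 09:30-12:05, 12:15-14:25.
Freya ∩ Rina ∩ Callum: 09:30-12:05, 12:15-14:25.
Freya ∩ Rina ∩ Callum ∩ Beatriz: 10:05-12:05, 12:15-14:25.
Freya ∩ Rina ∩ Callum ∩ Beatriz ∩ Dana: 10:15-12:05, 12:20-14:25.
Freya ∩ Rina ∩ Callum ∩ Beatriz ∩ Dana ∩ Elena: 10:15-12:05, 12:20-14:25.
Freya ∩ Rina ∩ Callum ∩ Beatriz ∩ Dana ∩ Elena ∩ Imani: 10:15-12:05, 12:20-14:25.
Those are the intersection windows.
The last common window of at least 30 minutes is 12:20-14:25; a 30-minute meeting can start as late as 13:55 and still end by 14:25.

13:55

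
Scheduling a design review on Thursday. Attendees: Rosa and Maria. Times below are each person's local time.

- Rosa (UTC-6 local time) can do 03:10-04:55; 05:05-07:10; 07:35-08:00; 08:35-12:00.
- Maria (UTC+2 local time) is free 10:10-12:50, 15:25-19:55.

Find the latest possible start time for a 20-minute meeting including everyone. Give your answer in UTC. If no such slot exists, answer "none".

Rosa in UTC: 09:10-10:55, 11:05-13:10, 13:35-14:00, 14:35-18:00 (add 6h to convert from UTC-6).
Maria in UTC: 08:10-10:50, 13:25-17:55 (subtract 2h to convert from UTC+2).
Rosa ∩ Maria: 09:10-10:50, 13:35-14:00, 14:35-17:55.
Those are the intersection windows.
The last common window of at least 20 minutes is 14:35-17:55; a 20-minute meeting can start as late as 17:35 and still end by 17:55.

17:35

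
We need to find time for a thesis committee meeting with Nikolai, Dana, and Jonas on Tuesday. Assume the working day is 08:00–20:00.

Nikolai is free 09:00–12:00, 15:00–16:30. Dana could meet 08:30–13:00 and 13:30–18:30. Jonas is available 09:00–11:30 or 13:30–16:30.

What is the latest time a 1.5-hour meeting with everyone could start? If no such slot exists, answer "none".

15:00

Nikolai ∩ Dana: 09:00-12:00, 15:00-16:30.
Nikolai ∩ Dana ∩ Jonas: 09:00-11:30, 15:00-16:30.
The last common window of at least 90 minutes is 15:00-16:30; a 90-minute meeting can start as late as 15:00 and still end by 16:30.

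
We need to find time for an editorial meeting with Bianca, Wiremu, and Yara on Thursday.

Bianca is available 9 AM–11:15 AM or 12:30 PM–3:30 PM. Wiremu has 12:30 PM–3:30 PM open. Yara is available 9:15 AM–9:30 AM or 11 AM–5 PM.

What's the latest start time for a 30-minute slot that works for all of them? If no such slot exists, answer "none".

Bianca ∩ Wiremu: 12:30-15:30.
Bianca ∩ Wiremu ∩ Yara: 12:30-15:30.
The last common window of at least 30 minutes is 12:30-15:30; a 30-minute meeting can start as late as 15:00 and still end by 15:30.

15:00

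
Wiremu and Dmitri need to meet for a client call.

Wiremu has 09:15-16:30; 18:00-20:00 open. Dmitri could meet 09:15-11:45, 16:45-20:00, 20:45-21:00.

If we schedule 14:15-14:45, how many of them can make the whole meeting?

1

Wiremu can make the full 14:15-14:45 slot — that's 1.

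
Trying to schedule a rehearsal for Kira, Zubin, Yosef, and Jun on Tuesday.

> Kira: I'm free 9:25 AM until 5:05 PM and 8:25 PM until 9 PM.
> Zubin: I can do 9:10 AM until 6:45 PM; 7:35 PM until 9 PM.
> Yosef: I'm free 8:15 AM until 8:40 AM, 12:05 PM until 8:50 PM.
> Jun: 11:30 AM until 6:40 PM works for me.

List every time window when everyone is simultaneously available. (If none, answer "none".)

Kira ∩ Zubin: 09:25-17:05, 20:25-21:00.
Kira ∩ Zubin ∩ Yosef: 12:05-17:05, 20:25-20:50.
Kira ∩ Zubin ∩ Yosef ∩ Jun: 12:05-17:05.
Those are the intersection windows.

12:05-17:05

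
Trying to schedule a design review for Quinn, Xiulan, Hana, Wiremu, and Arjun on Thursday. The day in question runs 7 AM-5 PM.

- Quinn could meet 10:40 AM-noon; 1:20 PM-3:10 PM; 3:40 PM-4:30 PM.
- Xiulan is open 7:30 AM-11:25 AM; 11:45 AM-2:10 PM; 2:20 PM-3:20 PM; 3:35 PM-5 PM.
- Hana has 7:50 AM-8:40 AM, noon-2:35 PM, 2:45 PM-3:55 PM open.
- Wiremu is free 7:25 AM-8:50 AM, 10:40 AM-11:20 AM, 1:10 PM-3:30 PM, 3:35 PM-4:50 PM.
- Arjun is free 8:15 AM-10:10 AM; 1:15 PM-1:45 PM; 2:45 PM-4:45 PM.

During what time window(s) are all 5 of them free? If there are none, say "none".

Quinn ∩ Xiulan: 10:40-11:25, 11:45-12:00, 13:20-14:10, 14:20-15:10, 15:40-16:30.
Quinn ∩ Xiulan ∩ Hana: 13:20-14:10, 14:20-14:35, 14:45-15:10, 15:40-15:55.
Quinn ∩ Xiulan ∩ Hana ∩ Wiremu: 13:20-14:10, 14:20-14:35, 14:45-15:10, 15:40-15:55.
Quinn ∩ Xiulan ∩ Hana ∩ Wiremu ∩ Arjun: 13:20-13:45, 14:45-15:10, 15:40-15:55.
Those are the intersection windows.

13:20-13:45, 14:45-15:10, 15:40-15:55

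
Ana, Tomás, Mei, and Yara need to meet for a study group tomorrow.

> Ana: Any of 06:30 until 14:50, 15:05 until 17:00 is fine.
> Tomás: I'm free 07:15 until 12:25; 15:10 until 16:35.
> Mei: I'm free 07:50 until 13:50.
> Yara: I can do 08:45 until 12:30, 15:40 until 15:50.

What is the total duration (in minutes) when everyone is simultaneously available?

220

Ana ∩ Tomás: 07:15-12:25, 15:10-16:35.
Ana ∩ Tomás ∩ Mei: 07:50-12:25.
Ana ∩ Tomás ∩ Mei ∩ Yara: 08:45-12:25.
Those are the intersection windows.
That's a single block of 220 minutes.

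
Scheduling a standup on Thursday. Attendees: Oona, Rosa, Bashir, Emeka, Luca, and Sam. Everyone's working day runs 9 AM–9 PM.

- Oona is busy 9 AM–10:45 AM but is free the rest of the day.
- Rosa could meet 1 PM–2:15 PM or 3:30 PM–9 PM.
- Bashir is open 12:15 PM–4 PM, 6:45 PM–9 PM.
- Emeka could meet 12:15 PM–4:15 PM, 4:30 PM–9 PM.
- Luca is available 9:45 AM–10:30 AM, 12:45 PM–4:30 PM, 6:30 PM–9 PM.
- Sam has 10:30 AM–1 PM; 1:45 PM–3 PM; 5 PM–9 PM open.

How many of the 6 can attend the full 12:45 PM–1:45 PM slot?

4

Oona free: 10:45-21:00 (invert busy blocks within the working day).
Rosa free: 13:00-14:15, 15:30-21:00.
Bashir free: 12:15-16:00, 18:45-21:00.
Emeka free: 12:15-16:15, 16:30-21:00.
Luca free: 09:45-10:30, 12:45-16:30, 18:30-21:00.
Sam free: 10:30-13:00, 13:45-15:00, 17:00-21:00.
Oona, Bashir, Emeka, and Luca can make the full 12:45-13:45 slot — that's 4.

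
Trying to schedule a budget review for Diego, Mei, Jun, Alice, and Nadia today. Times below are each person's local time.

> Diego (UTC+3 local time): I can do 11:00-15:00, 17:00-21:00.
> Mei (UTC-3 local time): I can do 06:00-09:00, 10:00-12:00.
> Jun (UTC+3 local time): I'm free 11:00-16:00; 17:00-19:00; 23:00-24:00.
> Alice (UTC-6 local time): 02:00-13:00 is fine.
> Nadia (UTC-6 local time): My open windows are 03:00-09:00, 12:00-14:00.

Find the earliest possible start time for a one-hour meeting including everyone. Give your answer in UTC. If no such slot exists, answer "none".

09:00

Diego in UTC: 08:00-12:00, 14:00-18:00 (subtract 3h to convert from UTC+3).
Mei in UTC: 09:00-12:00, 13:00-15:00 (add 3h to convert from UTC-3).
Jun in UTC: 08:00-13:00, 14:00-16:00, 20:00-21:00 (subtract 3h to convert from UTC+3).
Alice in UTC: 08:00-19:00 (add 6h to convert from UTC-6).
Nadia in UTC: 09:00-15:00, 18:00-20:00 (add 6h to convert from UTC-6).
Diego ∩ Mei: 09:00-12:00, 14:00-15:00.
Diego ∩ Mei ∩ Jun: 09:00-12:00, 14:00-15:00.
Diego ∩ Mei ∩ Jun ∩ Alice: 09:00-12:00, 14:00-15:00.
Diego ∩ Mei ∩ Jun ∩ Alice ∩ Nadia: 09:00-12:00, 14:00-15:00.
The first common window of at least 60 minutes is 09:00-12:00, so the earliest start is 09:00.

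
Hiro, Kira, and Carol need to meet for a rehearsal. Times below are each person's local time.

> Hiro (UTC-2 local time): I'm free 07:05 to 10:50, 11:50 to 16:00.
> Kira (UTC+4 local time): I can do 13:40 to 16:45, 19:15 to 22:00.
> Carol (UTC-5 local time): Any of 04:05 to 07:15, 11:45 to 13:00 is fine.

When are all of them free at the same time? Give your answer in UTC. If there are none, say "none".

Hiro in UTC: 09:05-12:50, 13:50-18:00 (add 2h to convert from UTC-2).
Kira in UTC: 09:40-12:45, 15:15-18:00 (subtract 4h to convert from UTC+4).
Carol in UTC: 09:05-12:15, 16:45-18:00 (add 5h to convert from UTC-5).
Hiro ∩ Kira: 09:40-12:45, 15:15-18:00.
Hiro ∩ Kira ∩ Carol: 09:40-12:15, 16:45-18:00.
So the common availability across everyone is 09:40-12:15, 16:45-18:00.

09:40-12:15, 16:45-18:00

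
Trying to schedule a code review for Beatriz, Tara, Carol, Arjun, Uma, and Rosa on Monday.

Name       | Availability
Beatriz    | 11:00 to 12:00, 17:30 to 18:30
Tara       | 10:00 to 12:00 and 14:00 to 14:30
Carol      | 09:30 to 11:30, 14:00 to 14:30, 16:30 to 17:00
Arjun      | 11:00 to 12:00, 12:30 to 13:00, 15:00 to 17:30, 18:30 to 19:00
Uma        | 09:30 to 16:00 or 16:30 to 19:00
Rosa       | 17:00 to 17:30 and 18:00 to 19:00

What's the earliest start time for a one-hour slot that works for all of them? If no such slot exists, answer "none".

Beatriz ∩ Tara: 11:00-12:00.
Beatriz ∩ Tara ∩ Carol: 11:00-11:30.
Beatriz ∩ Tara ∩ Carol ∩ Arjun: 11:00-11:30.
Beatriz ∩ Tara ∩ Carol ∩ Arjun ∩ Uma: 11:00-11:30.
Beatriz ∩ Tara ∩ Carol ∩ Arjun ∩ Uma ∩ Rosa: ∅.
There is no time when everyone is free.
No common window is at least 60 minutes long.

none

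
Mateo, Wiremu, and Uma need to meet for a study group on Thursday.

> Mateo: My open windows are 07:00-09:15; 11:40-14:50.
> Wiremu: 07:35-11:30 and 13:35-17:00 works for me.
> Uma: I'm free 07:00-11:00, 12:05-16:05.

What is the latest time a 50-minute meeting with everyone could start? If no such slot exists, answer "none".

14:00

Mateo ∩ Wiremu: 07:35-09:15, 13:35-14:50.
Mateo ∩ Wiremu ∩ Uma: 07:35-09:15, 13:35-14:50.
The last common window of at least 50 minutes is 13:35-14:50; a 50-minute meeting can start as late as 14:00 and still end by 14:50.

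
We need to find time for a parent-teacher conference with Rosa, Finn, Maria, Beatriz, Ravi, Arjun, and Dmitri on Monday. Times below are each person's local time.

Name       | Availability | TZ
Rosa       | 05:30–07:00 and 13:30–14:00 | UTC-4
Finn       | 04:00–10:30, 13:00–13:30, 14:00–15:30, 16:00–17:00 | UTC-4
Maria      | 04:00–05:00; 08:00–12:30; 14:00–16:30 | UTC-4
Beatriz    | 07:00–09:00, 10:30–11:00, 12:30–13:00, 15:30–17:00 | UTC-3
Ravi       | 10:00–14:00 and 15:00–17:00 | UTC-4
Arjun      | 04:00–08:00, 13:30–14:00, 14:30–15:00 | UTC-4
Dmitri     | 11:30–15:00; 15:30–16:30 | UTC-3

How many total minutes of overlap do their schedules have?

0

Rosa in UTC: 09:30-11:00, 17:30-18:00 (add 4h to convert from UTC-4).
Finn in UTC: 08:00-14:30, 17:00-17:30, 18:00-19:30, 20:00-21:00 (add 4h to convert from UTC-4).
Maria in UTC: 08:00-09:00, 12:00-16:30, 18:00-20:30 (add 4h to convert from UTC-4).
Beatriz in UTC: 10:00-12:00, 13:30-14:00, 15:30-16:00, 18:30-20:00 (add 3h to convert from UTC-3).
Ravi in UTC: 14:00-18:00, 19:00-21:00 (add 4h to convert from UTC-4).
Arjun in UTC: 08:00-12:00, 17:30-18:00, 18:30-19:00 (add 4h to convert from UTC-4).
Dmitri in UTC: 14:30-18:00, 18:30-19:30 (add 3h to convert from UTC-3).
Rosa ∩ Finn: 09:30-11:00.
Rosa ∩ Finn ∩ Maria: ∅.
Rosa ∩ Finn ∩ Maria ∩ Beatriz: ∅.
Rosa ∩ Finn ∩ Maria ∩ Beatriz ∩ Ravi: ∅.
Rosa ∩ Finn ∩ Maria ∩ Beatriz ∩ Ravi ∩ Arjun: ∅.
Rosa ∩ Finn ∩ Maria ∩ Beatriz ∩ Ravi ∩ Arjun ∩ Dmitri: ∅.
There is no time when everyone is free.
There is no common window, so the total is 0 minutes.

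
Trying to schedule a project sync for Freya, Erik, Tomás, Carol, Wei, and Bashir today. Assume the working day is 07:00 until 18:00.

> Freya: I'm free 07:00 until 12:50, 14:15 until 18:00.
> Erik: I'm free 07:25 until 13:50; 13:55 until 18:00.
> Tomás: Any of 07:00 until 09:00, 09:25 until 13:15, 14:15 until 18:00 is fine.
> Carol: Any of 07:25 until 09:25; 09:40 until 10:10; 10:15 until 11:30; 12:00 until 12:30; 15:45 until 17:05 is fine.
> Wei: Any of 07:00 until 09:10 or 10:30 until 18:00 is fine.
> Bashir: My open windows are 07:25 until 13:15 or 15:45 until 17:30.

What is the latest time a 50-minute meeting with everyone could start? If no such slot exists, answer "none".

Freya ∩ Erik: 07:25-12:50, 14:15-18:00.
Freya ∩ Erik ∩ Tomás: 07:25-09:00, 09:25-12:50, 14:15-18:00.
Freya ∩ Erik ∩ Tomás ∩ Carol: 07:25-09:00, 09:40-10:10, 10:15-11:30, 12:00-12:30, 15:45-17:05.
Freya ∩ Erik ∩ Tomás ∩ Carol ∩ Wei: 07:25-09:00, 10:30-11:30, 12:00-12:30, 15:45-17:05.
Freya ∩ Erik ∩ Tomás ∩ Carol ∩ Wei ∩ Bashir: 07:25-09:00, 10:30-11:30, 12:00-12:30, 15:45-17:05.
Those are the intersection windows.
The last common window of at least 50 minutes is 15:45-17:05; a 50-minute meeting can start as late as 16:15 and still end by 17:05.

16:15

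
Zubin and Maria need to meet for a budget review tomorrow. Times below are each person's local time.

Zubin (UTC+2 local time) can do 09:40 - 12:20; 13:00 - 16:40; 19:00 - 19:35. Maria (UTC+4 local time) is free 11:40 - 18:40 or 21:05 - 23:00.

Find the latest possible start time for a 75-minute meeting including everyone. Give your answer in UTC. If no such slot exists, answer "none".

Zubin in UTC: 07:40-10:20, 11:00-14:40, 17:00-17:35 (subtract 2h to convert from UTC+2).
Maria in UTC: 07:40-14:40, 17:05-19:00 (subtract 4h to convert from UTC+4).
Zubin ∩ Maria: 07:40-10:20, 11:00-14:40, 17:05-17:35.
The last common window of at least 75 minutes is 11:00-14:40; a 75-minute meeting can start as late as 13:25 and still end by 14:40.

13:25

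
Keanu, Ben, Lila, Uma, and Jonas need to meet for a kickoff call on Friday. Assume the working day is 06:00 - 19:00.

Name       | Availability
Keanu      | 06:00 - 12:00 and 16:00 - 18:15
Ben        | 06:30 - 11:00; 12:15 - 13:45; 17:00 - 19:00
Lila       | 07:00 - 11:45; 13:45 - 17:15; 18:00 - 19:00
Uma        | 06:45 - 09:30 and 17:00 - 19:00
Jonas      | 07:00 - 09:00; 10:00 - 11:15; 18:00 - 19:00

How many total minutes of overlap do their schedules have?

Keanu ∩ Ben: 06:30-11:00, 17:00-18:15.
Keanu ∩ Ben ∩ Lila: 07:00-11:00, 17:00-17:15, 18:00-18:15.
Keanu ∩ Ben ∩ Lila ∩ Uma: 07:00-09:30, 17:00-17:15, 18:00-18:15.
Keanu ∩ Ben ∩ Lila ∩ Uma ∩ Jonas: 07:00-09:00, 18:00-18:15.
Those are the intersection windows.
Summing the common windows: 120 + 15 = 135 minutes.

135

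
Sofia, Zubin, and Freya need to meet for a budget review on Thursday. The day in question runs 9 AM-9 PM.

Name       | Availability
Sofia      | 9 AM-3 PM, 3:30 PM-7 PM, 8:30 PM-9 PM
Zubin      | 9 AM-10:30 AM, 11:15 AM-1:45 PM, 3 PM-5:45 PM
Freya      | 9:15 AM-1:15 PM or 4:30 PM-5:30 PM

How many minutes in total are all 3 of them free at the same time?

Sofia ∩ Zubin: 09:00-10:30, 11:15-13:45, 15:30-17:45.
Sofia ∩ Zubin ∩ Freya: 09:15-10:30, 11:15-13:15, 16:30-17:30.
Summing the common windows: 75 + 120 + 60 = 255 minutes.

255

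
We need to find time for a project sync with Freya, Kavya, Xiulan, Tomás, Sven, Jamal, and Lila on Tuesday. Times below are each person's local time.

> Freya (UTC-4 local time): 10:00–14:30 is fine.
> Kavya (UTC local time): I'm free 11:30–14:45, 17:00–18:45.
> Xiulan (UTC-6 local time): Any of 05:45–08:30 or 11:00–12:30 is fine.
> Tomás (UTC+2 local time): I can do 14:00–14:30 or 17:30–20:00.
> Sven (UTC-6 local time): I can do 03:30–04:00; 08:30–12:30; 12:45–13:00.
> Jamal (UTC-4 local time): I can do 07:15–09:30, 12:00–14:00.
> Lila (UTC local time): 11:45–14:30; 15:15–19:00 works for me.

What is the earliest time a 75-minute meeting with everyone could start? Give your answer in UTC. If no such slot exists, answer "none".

none

Freya in UTC: 14:00-18:30 (add 4h to convert from UTC-4).
Kavya in UTC: 11:30-14:45, 17:00-18:45.
Xiulan in UTC: 11:45-14:30, 17:00-18:30 (add 6h to convert from UTC-6).
Tomás in UTC: 12:00-12:30, 15:30-18:00 (subtract 2h to convert from UTC+2).
Sven in UTC: 09:30-10:00, 14:30-18:30, 18:45-19:00 (add 6h to convert from UTC-6).
Jamal in UTC: 11:15-13:30, 16:00-18:00 (add 4h to convert from UTC-4).
Lila in UTC: 11:45-14:30, 15:15-19:00.
Freya ∩ Kavya: 14:00-14:45, 17:00-18:30.
Freya ∩ Kavya ∩ Xiulan: 14:00-14:30, 17:00-18:30.
Freya ∩ Kavya ∩ Xiulan ∩ Tomás: 17:00-18:00.
Freya ∩ Kavya ∩ Xiulan ∩ Tomás ∩ Sven: 17:00-18:00.
Freya ∩ Kavya ∩ Xiulan ∩ Tomás ∩ Sven ∩ Jamal: 17:00-18:00.
Freya ∩ Kavya ∩ Xiulan ∩ Tomás ∩ Sven ∩ Jamal ∩ Lila: 17:00-18:00.
So the common availability across everyone is 17:00-18:00.
No common window is at least 75 minutes long.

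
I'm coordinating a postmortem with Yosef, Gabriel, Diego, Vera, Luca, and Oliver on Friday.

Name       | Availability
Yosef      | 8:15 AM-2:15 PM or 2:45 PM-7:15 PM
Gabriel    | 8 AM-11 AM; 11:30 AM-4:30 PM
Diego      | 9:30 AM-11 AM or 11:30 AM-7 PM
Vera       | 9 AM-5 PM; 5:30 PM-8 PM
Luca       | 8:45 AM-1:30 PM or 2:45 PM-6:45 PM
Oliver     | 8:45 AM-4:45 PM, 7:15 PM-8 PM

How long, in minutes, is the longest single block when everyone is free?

120

Yosef ∩ Gabriel: 08:15-11:00, 11:30-14:15, 14:45-16:30.
Yosef ∩ Gabriel ∩ Diego: 09:30-11:00, 11:30-14:15, 14:45-16:30.
Yosef ∩ Gabriel ∩ Diego ∩ Vera: 09:30-11:00, 11:30-14:15, 14:45-16:30.
Yosef ∩ Gabriel ∩ Diego ∩ Vera ∩ Luca: 09:30-11:00, 11:30-13:30, 14:45-16:30.
Yosef ∩ Gabriel ∩ Diego ∩ Vera ∩ Luca ∩ Oliver: 09:30-11:00, 11:30-13:30, 14:45-16:30.
The longest is 11:30-13:30 at 120 minutes.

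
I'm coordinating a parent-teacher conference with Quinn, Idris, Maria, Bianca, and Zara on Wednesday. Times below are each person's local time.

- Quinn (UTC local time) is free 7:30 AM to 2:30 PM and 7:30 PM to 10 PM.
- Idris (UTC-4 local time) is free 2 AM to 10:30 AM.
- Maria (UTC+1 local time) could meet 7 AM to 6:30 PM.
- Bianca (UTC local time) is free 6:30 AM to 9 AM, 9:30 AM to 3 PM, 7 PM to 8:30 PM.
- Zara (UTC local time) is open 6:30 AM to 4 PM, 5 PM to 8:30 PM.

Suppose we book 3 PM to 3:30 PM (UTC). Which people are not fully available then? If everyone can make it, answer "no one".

Quinn in UTC: 07:30-14:30, 19:30-22:00.
Idris in UTC: 06:00-14:30 (add 4h to convert from UTC-4).
Maria in UTC: 06:00-17:30 (subtract 1h to convert from UTC+1).
Bianca in UTC: 06:30-09:00, 09:30-15:00, 19:00-20:30.
Zara in UTC: 06:30-16:00, 17:00-20:30.
Quinn: not fully free for 15:00-15:30. Idris: not fully free for 15:00-15:30. Maria: free for 15:00-15:30. Bianca: not fully free for 15:00-15:30. Zara: free for 15:00-15:30.

Bianca, Idris, Quinn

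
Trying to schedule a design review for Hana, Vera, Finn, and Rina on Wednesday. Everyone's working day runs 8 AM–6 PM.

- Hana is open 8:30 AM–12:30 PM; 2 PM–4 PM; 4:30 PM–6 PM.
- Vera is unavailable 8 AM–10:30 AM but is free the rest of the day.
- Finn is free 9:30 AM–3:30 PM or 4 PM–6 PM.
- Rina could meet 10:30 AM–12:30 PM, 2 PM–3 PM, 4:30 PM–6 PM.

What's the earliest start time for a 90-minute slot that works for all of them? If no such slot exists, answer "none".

10:30

Hana free: 08:30-12:30, 14:00-16:00, 16:30-18:00.
Vera free: 10:30-18:00 (invert busy blocks within the working day).
Finn free: 09:30-15:30, 16:00-18:00.
Rina free: 10:30-12:30, 14:00-15:00, 16:30-18:00.
Hana ∩ Vera: 10:30-12:30, 14:00-16:00, 16:30-18:00.
Hana ∩ Vera ∩ Finn: 10:30-12:30, 14:00-15:30, 16:30-18:00.
Hana ∩ Vera ∩ Finn ∩ Rina: 10:30-12:30, 14:00-15:00, 16:30-18:00.
So the common availability across everyone is 10:30-12:30, 14:00-15:00, 16:30-18:00.
The first common window of at least 90 minutes is 10:30-12:30, so the earliest start is 10:30.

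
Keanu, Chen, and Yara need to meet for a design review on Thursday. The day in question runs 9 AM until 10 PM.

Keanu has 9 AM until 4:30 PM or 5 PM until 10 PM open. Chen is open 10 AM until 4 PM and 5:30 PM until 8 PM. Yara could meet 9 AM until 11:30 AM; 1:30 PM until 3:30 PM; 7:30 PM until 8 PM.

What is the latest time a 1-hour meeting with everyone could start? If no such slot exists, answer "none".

Keanu ∩ Chen: 10:00-16:00, 17:30-20:00.
Keanu ∩ Chen ∩ Yara: 10:00-11:30, 13:30-15:30, 19:30-20:00.
Those are the intersection windows.
The last common window of at least 60 minutes is 13:30-15:30; a 60-minute meeting can start as late as 14:30 and still end by 15:30.

14:30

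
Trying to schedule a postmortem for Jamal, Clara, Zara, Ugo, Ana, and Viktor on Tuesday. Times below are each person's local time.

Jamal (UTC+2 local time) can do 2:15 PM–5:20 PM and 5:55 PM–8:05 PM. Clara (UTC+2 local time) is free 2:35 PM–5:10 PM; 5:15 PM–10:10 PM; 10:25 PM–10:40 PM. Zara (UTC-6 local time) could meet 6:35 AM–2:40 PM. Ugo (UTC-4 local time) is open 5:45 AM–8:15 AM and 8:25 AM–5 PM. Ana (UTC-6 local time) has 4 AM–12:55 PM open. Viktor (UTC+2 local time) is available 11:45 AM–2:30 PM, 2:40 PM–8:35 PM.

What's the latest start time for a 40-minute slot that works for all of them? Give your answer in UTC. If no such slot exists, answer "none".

17:25

Jamal in UTC: 12:15-15:20, 15:55-18:05 (subtract 2h to convert from UTC+2).
Clara in UTC: 12:35-15:10, 15:15-20:10, 20:25-20:40 (subtract 2h to convert from UTC+2).
Zara in UTC: 12:35-20:40 (add 6h to convert from UTC-6).
Ugo in UTC: 09:45-12:15, 12:25-21:00 (add 4h to convert from UTC-4).
Ana in UTC: 10:00-18:55 (add 6h to convert from UTC-6).
Viktor in UTC: 09:45-12:30, 12:40-18:35 (subtract 2h to convert from UTC+2).
Jamal ∩ Clara: 12:35-15:10, 15:15-15:20, 15:55-18:05.
Jamal ∩ Clara ∩ Zara: 12:35-15:10, 15:15-15:20, 15:55-18:05.
Jamal ∩ Clara ∩ Zara ∩ Ugo: 12:35-15:10, 15:15-15:20, 15:55-18:05.
Jamal ∩ Clara ∩ Zara ∩ Ugo ∩ Ana: 12:35-15:10, 15:15-15:20, 15:55-18:05.
Jamal ∩ Clara ∩ Zara ∩ Ugo ∩ Ana ∩ Viktor: 12:40-15:10, 15:15-15:20, 15:55-18:05.
The last common window of at least 40 minutes is 15:55-18:05; a 40-minute meeting can start as late as 17:25 and still end by 18:05.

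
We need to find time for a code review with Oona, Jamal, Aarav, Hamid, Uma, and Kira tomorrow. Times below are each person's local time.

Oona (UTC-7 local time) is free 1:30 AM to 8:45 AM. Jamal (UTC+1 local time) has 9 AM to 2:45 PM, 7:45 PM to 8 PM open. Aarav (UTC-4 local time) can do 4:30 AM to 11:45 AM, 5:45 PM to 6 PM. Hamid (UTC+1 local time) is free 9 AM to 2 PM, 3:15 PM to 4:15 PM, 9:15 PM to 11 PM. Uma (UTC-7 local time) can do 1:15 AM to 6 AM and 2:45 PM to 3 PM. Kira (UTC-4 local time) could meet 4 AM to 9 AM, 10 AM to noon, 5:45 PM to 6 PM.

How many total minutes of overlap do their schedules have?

Oona in UTC: 08:30-15:45 (add 7h to convert from UTC-7).
Jamal in UTC: 08:00-13:45, 18:45-19:00 (subtract 1h to convert from UTC+1).
Aarav in UTC: 08:30-15:45, 21:45-22:00 (add 4h to convert from UTC-4).
Hamid in UTC: 08:00-13:00, 14:15-15:15, 20:15-22:00 (subtract 1h to convert from UTC+1).
Uma in UTC: 08:15-13:00, 21:45-22:00 (add 7h to convert from UTC-7).
Kira in UTC: 08:00-13:00, 14:00-16:00, 21:45-22:00 (add 4h to convert from UTC-4).
Oona ∩ Jamal: 08:30-13:45.
Oona ∩ Jamal ∩ Aarav: 08:30-13:45.
Oona ∩ Jamal ∩ Aarav ∩ Hamid: 08:30-13:00.
Oona ∩ Jamal ∩ Aarav ∩ Hamid ∩ Uma: 08:30-13:00.
Oona ∩ Jamal ∩ Aarav ∩ Hamid ∩ Uma ∩ Kira: 08:30-13:00.
That's a single block of 270 minutes.

270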